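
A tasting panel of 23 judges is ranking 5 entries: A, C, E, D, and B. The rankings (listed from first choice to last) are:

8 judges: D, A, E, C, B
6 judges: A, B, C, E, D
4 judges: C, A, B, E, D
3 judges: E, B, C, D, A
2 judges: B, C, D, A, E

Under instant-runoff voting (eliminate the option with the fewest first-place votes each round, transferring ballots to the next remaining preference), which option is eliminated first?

B

Round 1: A 6, C 4, E 3, D 8, B 2. Eliminate B.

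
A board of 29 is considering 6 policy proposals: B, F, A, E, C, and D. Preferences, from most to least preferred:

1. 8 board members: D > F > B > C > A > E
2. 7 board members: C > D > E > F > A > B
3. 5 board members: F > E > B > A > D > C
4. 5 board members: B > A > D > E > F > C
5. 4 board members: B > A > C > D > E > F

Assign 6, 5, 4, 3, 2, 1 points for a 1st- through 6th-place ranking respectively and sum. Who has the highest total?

B: 8·4 + 7·1 + 5·4 + 5·6 + 4·6 = 113
F: 8·5 + 7·3 + 5·6 + 5·2 + 4·1 = 105
A: 8·2 + 7·2 + 5·3 + 5·5 + 4·5 = 90
E: 8·1 + 7·4 + 5·5 + 5·3 + 4·2 = 84
C: 8·3 + 7·6 + 5·1 + 5·1 + 4·4 = 92
D: 8·6 + 7·5 + 5·2 + 5·4 + 4·3 = 125
D has the highest Borda score (125).

D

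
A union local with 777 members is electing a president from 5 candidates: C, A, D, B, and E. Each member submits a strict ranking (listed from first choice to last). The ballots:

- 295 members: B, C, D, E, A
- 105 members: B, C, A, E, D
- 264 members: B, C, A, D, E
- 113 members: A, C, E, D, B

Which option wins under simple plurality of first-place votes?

B

First-place votes: C 0, A 113, D 0, B 664, E 0.
B has the most first-place votes.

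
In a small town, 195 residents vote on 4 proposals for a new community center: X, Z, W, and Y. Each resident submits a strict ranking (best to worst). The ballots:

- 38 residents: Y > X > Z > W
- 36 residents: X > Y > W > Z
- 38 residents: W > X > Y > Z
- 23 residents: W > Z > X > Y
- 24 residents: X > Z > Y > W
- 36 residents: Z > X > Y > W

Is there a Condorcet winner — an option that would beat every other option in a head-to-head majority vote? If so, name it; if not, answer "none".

X

X vs Z: 136–59 for X.
X vs W: 134–61 for X.
X vs Y: 157–38 for X.
X beats every other option head-to-head.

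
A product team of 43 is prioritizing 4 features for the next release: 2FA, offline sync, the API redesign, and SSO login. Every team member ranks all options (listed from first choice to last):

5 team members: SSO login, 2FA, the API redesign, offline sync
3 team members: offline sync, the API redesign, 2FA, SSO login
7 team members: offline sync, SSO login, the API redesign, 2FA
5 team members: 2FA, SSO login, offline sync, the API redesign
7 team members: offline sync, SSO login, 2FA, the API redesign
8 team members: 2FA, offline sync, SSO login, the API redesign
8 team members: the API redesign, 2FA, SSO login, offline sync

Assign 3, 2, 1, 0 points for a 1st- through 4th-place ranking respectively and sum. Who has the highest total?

2FA

2FA: 5·2 + 3·1 + 7·0 + 5·3 + 7·1 + 8·3 + 8·2 = 75
offline sync: 5·0 + 3·3 + 7·3 + 5·1 + 7·3 + 8·2 + 8·0 = 72
the API redesign: 5·1 + 3·2 + 7·1 + 5·0 + 7·0 + 8·0 + 8·3 = 42
SSO login: 5·3 + 3·0 + 7·2 + 5·2 + 7·2 + 8·1 + 8·1 = 69
2FA has the highest Borda score (75).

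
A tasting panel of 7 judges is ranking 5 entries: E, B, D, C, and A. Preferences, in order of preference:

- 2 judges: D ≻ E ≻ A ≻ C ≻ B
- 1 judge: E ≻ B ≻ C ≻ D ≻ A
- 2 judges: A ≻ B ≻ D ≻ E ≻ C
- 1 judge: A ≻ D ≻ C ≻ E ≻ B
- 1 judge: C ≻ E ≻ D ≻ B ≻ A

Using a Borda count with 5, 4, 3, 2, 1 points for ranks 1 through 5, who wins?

E: 2·4 + 1·5 + 2·2 + 1·2 + 1·4 = 23
B: 2·1 + 1·4 + 2·4 + 1·1 + 1·2 = 17
D: 2·5 + 1·2 + 2·3 + 1·4 + 1·3 = 25
C: 2·2 + 1·3 + 2·1 + 1·3 + 1·5 = 17
A: 2·3 + 1·1 + 2·5 + 1·5 + 1·1 = 23
D has the highest Borda score (25).

D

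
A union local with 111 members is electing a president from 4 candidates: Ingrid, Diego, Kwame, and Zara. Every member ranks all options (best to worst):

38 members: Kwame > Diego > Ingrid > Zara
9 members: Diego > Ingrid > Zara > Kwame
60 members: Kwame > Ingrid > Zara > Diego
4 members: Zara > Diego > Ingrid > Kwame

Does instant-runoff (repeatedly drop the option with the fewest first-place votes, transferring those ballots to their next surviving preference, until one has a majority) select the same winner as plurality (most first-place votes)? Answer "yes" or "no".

yes

Instant-runoff — R1 Ingrid 0, Diego 9, Kwame 98, Zara 4 (Kwame winner). Winner: Kwame.
Plurality — first-place votes: Ingrid 0, Diego 9, Kwame 98, Zara 4. Winner: Kwame.
The two methods agree.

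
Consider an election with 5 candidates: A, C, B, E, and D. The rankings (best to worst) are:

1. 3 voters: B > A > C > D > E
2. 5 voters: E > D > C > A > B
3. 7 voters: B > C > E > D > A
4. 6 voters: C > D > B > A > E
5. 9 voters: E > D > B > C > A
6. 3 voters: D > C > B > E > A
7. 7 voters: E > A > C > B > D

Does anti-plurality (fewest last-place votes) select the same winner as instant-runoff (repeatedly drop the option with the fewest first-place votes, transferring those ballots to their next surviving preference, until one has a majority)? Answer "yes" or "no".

no

Anti-plurality — last-place votes: A 19, C 0, B 5, E 9, D 7. Winner: C.
Instant-runoff — R1 A 0, C 6, B 10, E 21, D 3 (E winner). Winner: E.
The two methods disagree.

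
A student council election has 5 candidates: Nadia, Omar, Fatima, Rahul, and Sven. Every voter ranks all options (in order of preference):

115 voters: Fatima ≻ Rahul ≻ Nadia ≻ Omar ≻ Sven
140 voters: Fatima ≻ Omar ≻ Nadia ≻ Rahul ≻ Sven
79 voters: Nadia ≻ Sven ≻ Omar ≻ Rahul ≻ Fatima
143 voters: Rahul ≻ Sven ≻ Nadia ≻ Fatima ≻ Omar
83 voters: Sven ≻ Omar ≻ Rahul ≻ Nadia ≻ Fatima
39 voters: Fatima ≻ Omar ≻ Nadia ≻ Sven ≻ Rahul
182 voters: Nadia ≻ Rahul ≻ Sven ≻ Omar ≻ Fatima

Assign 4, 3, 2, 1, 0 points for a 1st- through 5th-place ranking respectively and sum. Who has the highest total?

Nadia: 115·2 + 140·2 + 79·4 + 143·2 + 83·1 + 39·2 + 182·4 = 2001
Omar: 115·1 + 140·3 + 79·2 + 143·0 + 83·3 + 39·3 + 182·1 = 1241
Fatima: 115·4 + 140·4 + 79·0 + 143·1 + 83·0 + 39·4 + 182·0 = 1319
Rahul: 115·3 + 140·1 + 79·1 + 143·4 + 83·2 + 39·0 + 182·3 = 1848
Sven: 115·0 + 140·0 + 79·3 + 143·3 + 83·4 + 39·1 + 182·2 = 1401
Nadia has the highest Borda score (2001).

Nadia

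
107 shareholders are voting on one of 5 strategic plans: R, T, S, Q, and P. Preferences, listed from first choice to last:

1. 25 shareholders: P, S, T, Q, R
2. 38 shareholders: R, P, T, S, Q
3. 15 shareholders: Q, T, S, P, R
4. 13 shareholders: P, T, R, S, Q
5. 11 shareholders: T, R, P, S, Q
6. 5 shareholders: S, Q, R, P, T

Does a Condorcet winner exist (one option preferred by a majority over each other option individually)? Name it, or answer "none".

Checking pairwise contests:
T beats R 64–43.
P beats T 81–26.
R beats S 62–45.
R beats Q 62–45.
R beats P 54–53.
Every option loses at least one head-to-head, so there is no Condorcet winner.

none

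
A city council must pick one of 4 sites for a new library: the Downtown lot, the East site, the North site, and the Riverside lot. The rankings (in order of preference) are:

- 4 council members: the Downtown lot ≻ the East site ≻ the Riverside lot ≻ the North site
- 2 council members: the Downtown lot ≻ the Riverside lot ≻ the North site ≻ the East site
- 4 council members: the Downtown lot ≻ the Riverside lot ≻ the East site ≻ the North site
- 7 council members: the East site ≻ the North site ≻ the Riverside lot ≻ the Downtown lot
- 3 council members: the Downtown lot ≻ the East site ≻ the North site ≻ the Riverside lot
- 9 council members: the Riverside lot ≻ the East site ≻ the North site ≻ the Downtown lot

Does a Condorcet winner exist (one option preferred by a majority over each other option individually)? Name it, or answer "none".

the Riverside lot

the Riverside lot vs the Downtown lot: 16–13 for the Riverside lot.
the Riverside lot vs the East site: 15–14 for the Riverside lot.
the Riverside lot vs the North site: 19–10 for the Riverside lot.
the Riverside lot beats every other option head-to-head.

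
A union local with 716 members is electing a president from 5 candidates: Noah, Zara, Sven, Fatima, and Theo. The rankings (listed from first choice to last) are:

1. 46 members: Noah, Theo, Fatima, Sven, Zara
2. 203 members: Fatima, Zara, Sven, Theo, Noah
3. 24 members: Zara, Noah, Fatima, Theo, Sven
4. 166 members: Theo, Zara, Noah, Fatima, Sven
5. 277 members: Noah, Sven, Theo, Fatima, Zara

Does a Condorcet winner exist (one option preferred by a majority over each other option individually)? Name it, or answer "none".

none

Checking pairwise contests:
Zara beats Noah 393–323.
Fatima beats Zara 526–190.
Noah beats Sven 513–203.
Noah beats Fatima 513–203.
Sven beats Theo 480–236.
Every option loses at least one head-to-head, so there is no Condorcet winner.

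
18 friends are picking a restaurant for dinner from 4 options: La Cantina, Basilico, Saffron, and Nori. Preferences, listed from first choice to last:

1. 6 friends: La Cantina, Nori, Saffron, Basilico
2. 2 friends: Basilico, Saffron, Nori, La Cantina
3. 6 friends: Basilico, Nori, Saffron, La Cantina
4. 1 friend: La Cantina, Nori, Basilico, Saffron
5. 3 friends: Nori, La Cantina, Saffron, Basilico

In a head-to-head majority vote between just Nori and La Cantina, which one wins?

Voters preferring Nori to La Cantina: 11; preferring La Cantina to Nori: 7.
Nori wins the head-to-head.

Nori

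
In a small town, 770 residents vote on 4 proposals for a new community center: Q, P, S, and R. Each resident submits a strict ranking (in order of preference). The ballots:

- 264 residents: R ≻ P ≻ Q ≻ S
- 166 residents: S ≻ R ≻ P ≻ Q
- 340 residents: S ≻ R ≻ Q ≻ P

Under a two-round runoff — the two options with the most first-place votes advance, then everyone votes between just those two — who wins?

S

Round 1 first-place votes: Q 0, P 0, S 506, R 264.
S and R advance.
Runoff: S is preferred to R by 506 voters; R by 264.
S wins the runoff.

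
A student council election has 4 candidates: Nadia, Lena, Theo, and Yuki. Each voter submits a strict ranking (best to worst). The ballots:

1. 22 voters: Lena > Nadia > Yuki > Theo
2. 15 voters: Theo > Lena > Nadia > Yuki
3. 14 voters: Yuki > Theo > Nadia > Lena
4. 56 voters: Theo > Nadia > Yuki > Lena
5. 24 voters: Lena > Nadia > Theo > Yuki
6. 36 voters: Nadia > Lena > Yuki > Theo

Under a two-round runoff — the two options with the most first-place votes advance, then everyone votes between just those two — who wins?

Theo

Round 1 first-place votes: Nadia 36, Lena 46, Theo 71, Yuki 14.
Theo and Lena advance.
Runoff: Theo is preferred to Lena by 85 voters; Lena by 82.
Theo wins the runoff.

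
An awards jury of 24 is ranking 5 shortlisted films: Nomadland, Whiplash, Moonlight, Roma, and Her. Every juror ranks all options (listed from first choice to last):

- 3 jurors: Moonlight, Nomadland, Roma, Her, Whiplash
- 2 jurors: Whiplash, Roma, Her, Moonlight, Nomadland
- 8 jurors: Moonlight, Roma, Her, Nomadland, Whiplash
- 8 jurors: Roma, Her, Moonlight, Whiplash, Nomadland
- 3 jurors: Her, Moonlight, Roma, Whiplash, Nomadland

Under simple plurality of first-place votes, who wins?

Moonlight

First-place votes: Nomadland 0, Whiplash 2, Moonlight 11, Roma 8, Her 3.
Moonlight has the most first-place votes.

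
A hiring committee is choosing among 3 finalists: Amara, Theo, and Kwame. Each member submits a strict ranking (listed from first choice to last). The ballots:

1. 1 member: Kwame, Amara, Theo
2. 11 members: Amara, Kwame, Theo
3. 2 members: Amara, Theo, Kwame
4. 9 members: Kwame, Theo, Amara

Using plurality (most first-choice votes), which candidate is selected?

First-place votes: Amara 13, Theo 0, Kwame 10.
Amara has the most first-place votes.

Amara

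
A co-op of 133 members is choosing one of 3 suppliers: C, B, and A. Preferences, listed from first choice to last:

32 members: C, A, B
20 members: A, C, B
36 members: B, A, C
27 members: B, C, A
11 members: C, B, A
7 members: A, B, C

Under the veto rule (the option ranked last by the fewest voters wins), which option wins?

A

Last-place votes: C 43, B 52, A 38.
A is ranked last by the fewest voters, so A wins.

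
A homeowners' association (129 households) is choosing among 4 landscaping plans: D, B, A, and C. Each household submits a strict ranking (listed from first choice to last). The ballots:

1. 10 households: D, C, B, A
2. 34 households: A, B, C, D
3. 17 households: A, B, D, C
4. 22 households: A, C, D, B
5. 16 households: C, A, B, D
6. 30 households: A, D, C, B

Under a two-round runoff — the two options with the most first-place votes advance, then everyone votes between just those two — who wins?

A

Round 1 first-place votes: D 10, B 0, A 103, C 16.
A and C advance.
Runoff: A is preferred to C by 103 voters; C by 26.
A wins the runoff.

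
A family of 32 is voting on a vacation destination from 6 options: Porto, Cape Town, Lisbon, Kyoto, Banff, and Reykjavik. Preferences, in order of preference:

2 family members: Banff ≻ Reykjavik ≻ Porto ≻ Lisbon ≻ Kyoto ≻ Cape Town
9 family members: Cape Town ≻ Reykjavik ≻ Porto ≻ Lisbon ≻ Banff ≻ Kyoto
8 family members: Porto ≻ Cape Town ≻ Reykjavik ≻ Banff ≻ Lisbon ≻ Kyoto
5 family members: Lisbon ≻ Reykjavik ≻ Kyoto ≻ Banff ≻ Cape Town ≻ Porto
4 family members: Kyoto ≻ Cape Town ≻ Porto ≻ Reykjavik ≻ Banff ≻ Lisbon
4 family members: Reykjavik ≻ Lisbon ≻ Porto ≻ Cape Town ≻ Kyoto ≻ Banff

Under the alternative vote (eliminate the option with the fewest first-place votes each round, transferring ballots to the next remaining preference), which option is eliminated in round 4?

Round 1: Porto 8, Cape Town 9, Lisbon 5, Kyoto 4, Banff 2, Reykjavik 4. Eliminate Banff.
Round 2: Porto 8, Cape Town 9, Lisbon 5, Kyoto 4, Reykjavik 6. Eliminate Kyoto.
Round 3: Porto 8, Cape Town 13, Lisbon 5, Reykjavik 6. Eliminate Lisbon.
Round 4: Porto 8, Cape Town 13, Reykjavik 11. Eliminate Porto.

Porto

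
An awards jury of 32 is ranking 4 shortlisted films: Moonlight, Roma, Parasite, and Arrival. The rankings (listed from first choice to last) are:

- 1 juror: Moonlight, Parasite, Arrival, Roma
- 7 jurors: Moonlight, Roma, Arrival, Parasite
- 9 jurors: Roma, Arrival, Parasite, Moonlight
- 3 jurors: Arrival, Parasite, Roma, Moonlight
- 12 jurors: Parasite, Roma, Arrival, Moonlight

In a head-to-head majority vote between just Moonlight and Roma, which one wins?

Voters preferring Moonlight to Roma: 8; preferring Roma to Moonlight: 24.
Roma wins the head-to-head.

Roma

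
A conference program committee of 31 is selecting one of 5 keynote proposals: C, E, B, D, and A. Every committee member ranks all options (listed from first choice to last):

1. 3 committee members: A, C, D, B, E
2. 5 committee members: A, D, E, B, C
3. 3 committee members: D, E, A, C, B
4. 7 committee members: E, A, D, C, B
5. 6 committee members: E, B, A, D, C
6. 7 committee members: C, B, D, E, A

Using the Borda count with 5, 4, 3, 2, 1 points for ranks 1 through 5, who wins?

E

C: 3·4 + 5·1 + 3·2 + 7·2 + 6·1 + 7·5 = 78
E: 3·1 + 5·3 + 3·4 + 7·5 + 6·5 + 7·2 = 109
B: 3·2 + 5·2 + 3·1 + 7·1 + 6·4 + 7·4 = 78
D: 3·3 + 5·4 + 3·5 + 7·3 + 6·2 + 7·3 = 98
A: 3·5 + 5·5 + 3·3 + 7·4 + 6·3 + 7·1 = 102
E has the highest Borda score (109).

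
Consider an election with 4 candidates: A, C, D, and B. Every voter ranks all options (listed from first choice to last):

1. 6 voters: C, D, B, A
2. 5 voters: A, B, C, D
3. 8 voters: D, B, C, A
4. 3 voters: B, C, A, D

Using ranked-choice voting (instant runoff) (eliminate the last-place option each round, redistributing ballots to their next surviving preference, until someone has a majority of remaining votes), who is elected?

C

Round 1: A 5, C 6, D 8, B 3. Eliminate B.
Round 2: A 5, C 9, D 8. Eliminate A.
Round 3: C 14, D 8. C has a majority.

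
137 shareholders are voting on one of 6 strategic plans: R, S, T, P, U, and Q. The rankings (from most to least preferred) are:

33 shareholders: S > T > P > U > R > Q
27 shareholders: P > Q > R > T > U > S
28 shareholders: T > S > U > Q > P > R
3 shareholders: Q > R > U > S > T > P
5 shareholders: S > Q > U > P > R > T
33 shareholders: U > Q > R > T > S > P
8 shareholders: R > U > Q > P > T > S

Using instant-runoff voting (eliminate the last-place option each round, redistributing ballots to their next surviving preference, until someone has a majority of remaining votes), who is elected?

T

Round 1: R 8, S 38, T 28, P 27, U 33, Q 3. Eliminate Q.
Round 2: R 11, S 38, T 28, P 27, U 33. Eliminate R.
Round 3: S 38, T 28, P 27, U 44. Eliminate P.
Round 4: S 38, T 55, U 44. Eliminate S.
Round 5: T 88, U 49. T has a majority.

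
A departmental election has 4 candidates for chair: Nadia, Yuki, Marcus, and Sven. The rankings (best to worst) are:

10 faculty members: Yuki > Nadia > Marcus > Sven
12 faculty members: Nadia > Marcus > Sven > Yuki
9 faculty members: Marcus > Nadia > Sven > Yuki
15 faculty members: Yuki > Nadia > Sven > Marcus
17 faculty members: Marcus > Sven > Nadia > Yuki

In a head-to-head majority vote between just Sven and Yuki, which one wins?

Sven

Voters preferring Sven to Yuki: 38; preferring Yuki to Sven: 25.
Sven wins the head-to-head.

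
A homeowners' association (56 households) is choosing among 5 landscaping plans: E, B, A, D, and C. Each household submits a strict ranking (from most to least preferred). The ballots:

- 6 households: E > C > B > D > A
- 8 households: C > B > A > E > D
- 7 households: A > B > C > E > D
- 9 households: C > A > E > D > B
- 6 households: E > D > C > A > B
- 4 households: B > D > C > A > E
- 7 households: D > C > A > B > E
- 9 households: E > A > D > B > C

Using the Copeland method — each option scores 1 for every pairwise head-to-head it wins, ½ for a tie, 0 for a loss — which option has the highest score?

C

E: beats B and D; loses to A and C → score 2.
B: loses to E, A, D, and C → score 0.
A: beats E, B, and D; loses to C → score 3.
D: beats B; loses to E, A, and C → score 1.
C: beats E, B, A, and D → score 4.
C has the best pairwise record.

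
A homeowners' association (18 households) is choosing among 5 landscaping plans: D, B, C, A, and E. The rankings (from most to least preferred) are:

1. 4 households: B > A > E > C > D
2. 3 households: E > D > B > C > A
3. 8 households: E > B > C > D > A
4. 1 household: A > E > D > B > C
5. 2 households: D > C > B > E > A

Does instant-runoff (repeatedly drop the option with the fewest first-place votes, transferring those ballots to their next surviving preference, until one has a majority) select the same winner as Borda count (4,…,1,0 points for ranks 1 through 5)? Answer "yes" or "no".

Instant-runoff — R1 D 2, B 4, C 0, A 1, E 11 (E winner). Winner: E.
Borda — scores: D 27, B 51, C 29, A 16, E 57. Winner: E.
The two methods agree.

yes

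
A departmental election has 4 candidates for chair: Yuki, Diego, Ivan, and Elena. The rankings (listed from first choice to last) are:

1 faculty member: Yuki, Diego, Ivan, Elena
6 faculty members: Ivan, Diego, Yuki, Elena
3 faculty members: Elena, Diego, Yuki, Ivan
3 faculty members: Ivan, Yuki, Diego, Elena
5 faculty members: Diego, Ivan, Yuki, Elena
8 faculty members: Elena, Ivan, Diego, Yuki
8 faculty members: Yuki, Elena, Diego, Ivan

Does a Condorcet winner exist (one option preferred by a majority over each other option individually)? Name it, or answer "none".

Checking pairwise contests:
Diego beats Yuki 22–12.
Elena beats Diego 19–15.
Elena beats Ivan 19–15.
Yuki beats Elena 23–11.
Every option loses at least one head-to-head, so there is no Condorcet winner.

none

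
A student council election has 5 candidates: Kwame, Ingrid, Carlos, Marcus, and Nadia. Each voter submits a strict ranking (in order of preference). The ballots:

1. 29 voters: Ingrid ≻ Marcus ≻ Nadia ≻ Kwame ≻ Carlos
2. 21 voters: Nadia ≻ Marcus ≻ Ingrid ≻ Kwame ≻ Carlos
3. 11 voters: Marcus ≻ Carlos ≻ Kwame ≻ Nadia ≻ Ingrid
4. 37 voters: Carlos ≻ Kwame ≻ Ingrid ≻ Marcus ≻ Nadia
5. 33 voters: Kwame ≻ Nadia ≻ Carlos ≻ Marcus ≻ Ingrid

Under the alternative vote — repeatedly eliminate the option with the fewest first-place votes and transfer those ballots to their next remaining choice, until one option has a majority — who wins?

Carlos

Round 1: Kwame 33, Ingrid 29, Carlos 37, Marcus 11, Nadia 21. Eliminate Marcus.
Round 2: Kwame 33, Ingrid 29, Carlos 48, Nadia 21. Eliminate Nadia.
Round 3: Kwame 33, Ingrid 50, Carlos 48. Eliminate Kwame.
Round 4: Ingrid 50, Carlos 81. Carlos has a majority.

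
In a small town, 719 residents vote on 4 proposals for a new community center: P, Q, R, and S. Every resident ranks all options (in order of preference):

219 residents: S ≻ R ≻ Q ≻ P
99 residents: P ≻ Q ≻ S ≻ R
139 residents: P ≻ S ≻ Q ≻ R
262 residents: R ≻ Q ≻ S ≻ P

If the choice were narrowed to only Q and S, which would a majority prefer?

Voters preferring Q to S: 361; preferring S to Q: 358.
Q wins the head-to-head.

Q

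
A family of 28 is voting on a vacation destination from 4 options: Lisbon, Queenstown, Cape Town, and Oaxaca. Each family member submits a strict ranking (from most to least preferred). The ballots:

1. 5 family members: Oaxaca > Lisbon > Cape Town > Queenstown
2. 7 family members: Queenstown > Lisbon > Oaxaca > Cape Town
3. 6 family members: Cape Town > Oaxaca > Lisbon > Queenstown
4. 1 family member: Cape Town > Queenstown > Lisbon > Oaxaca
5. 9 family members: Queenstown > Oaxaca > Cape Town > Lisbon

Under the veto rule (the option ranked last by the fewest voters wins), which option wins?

Last-place votes: Lisbon 9, Queenstown 11, Cape Town 7, Oaxaca 1.
Oaxaca is ranked last by the fewest voters, so Oaxaca wins.

Oaxaca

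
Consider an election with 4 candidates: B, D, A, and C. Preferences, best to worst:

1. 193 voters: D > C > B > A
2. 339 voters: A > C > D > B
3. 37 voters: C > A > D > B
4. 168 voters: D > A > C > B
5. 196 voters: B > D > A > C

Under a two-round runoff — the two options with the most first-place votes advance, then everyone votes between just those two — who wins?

Round 1 first-place votes: B 196, D 361, A 339, C 37.
D and A advance.
Runoff: D is preferred to A by 557 voters; A by 376.
D wins the runoff.

D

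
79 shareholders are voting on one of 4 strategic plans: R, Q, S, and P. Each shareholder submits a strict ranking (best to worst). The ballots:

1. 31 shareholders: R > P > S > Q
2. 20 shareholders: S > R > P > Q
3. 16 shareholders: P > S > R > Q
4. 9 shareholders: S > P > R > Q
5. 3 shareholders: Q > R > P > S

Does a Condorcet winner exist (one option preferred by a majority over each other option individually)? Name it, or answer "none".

Checking pairwise contests:
S beats R 45–34.
R beats Q 76–3.
P beats S 50–29.
R beats P 54–25.
Every option loses at least one head-to-head, so there is no Condorcet winner.

none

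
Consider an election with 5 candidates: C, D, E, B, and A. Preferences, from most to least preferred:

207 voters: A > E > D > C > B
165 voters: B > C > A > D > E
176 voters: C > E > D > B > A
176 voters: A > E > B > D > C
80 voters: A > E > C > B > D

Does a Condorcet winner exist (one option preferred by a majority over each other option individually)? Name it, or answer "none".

A vs C: 463–341 for A.
A vs D: 628–176 for A.
A vs E: 628–176 for A.
A vs B: 463–341 for A.
A beats every other option head-to-head.

A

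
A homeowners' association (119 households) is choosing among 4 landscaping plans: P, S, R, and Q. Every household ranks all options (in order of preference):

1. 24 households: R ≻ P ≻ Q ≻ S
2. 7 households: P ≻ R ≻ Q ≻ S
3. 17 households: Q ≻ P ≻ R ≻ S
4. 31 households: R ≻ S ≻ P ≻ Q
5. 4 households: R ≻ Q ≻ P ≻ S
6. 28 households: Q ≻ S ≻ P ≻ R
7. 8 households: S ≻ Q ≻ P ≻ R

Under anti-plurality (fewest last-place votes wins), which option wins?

P

Last-place votes: P 0, S 52, R 36, Q 31.
P is ranked last by the fewest voters, so P wins.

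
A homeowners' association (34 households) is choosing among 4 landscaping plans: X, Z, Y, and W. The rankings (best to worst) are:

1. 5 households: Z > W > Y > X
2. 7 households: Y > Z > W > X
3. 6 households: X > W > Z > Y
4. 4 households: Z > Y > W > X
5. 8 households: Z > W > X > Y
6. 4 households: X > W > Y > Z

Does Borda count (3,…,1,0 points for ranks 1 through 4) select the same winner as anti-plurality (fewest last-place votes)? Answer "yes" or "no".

no

Borda — scores: X 38, Z 71, Y 38, W 57. Winner: Z.
Anti-plurality — last-place votes: X 16, Z 4, Y 14, W 0. Winner: W.
The two methods disagree.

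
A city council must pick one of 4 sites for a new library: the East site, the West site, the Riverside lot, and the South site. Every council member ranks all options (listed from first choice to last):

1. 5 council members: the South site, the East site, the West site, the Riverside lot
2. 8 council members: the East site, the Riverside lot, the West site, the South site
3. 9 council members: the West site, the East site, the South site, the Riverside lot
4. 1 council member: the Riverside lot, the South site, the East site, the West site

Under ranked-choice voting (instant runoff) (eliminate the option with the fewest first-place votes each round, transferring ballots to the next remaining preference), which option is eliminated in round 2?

Round 1: the East site 8, the West site 9, the Riverside lot 1, the South site 5. Eliminate the Riverside lot.
Round 2: the East site 8, the West site 9, the South site 6. Eliminate the South site.

the South site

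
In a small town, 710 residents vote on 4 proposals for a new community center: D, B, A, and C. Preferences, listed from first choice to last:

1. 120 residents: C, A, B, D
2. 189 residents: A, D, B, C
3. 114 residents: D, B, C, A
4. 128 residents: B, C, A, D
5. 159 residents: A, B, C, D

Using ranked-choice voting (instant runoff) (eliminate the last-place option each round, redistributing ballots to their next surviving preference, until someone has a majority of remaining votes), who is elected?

Round 1: D 114, B 128, A 348, C 120. Eliminate D.
Round 2: B 242, A 348, C 120. Eliminate C.
Round 3: B 242, A 468. A has a majority.

A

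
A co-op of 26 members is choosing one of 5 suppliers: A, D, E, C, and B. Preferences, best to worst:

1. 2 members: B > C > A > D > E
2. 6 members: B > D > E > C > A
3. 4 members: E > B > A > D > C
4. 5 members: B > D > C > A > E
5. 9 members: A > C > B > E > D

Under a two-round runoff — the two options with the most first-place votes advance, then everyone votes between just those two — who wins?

Round 1 first-place votes: A 9, D 0, E 4, C 0, B 13.
B and A advance.
Runoff: B is preferred to A by 17 voters; A by 9.
B wins the runoff.

B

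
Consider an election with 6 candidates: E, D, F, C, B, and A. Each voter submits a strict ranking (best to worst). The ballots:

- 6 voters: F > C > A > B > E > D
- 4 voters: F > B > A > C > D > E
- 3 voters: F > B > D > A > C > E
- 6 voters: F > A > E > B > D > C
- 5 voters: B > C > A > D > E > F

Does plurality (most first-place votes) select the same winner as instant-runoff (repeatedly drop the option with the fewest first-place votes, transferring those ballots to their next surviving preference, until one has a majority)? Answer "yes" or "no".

Plurality — first-place votes: E 0, D 0, F 19, C 0, B 5, A 0. Winner: F.
Instant-runoff — R1 E 0, D 0, F 19, C 0, B 5, A 0 (F winner). Winner: F.
The two methods agree.

yes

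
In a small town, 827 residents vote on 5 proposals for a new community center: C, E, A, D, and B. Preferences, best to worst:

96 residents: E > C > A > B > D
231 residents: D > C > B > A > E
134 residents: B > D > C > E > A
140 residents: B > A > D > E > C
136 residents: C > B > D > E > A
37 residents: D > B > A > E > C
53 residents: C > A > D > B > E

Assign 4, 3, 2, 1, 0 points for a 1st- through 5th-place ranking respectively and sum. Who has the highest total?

C: 96·3 + 231·3 + 134·2 + 140·0 + 136·4 + 37·0 + 53·4 = 2005
E: 96·4 + 231·0 + 134·1 + 140·1 + 136·1 + 37·1 + 53·0 = 831
A: 96·2 + 231·1 + 134·0 + 140·3 + 136·0 + 37·2 + 53·3 = 1076
D: 96·0 + 231·4 + 134·3 + 140·2 + 136·2 + 37·4 + 53·2 = 2132
B: 96·1 + 231·2 + 134·4 + 140·4 + 136·3 + 37·3 + 53·1 = 2226
B has the highest Borda score (2226).

B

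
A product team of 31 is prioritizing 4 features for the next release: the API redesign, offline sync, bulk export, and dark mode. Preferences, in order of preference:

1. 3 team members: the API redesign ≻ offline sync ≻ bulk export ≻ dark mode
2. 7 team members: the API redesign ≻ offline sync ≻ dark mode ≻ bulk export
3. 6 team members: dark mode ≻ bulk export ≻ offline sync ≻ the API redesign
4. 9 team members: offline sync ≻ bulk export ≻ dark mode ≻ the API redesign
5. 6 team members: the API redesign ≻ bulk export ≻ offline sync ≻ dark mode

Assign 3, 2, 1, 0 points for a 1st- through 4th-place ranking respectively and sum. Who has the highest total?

offline sync

the API redesign: 3·3 + 7·3 + 6·0 + 9·0 + 6·3 = 48
offline sync: 3·2 + 7·2 + 6·1 + 9·3 + 6·1 = 59
bulk export: 3·1 + 7·0 + 6·2 + 9·2 + 6·2 = 45
dark mode: 3·0 + 7·1 + 6·3 + 9·1 + 6·0 = 34
offline sync has the highest Borda score (59).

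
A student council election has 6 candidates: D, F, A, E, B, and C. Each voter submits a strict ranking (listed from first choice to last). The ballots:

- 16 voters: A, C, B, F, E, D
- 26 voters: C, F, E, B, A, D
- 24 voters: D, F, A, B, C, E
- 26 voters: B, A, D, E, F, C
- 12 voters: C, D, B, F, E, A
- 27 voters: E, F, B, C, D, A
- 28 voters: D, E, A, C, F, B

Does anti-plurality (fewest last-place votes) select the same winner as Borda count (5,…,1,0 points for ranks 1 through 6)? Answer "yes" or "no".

Anti-plurality — last-place votes: D 42, F 0, A 39, E 24, B 28, C 26. Winner: F.
Borda — scores: D 413, F 418, A 366, E 405, B 395, C 388. Winner: F.
The two methods agree.

yes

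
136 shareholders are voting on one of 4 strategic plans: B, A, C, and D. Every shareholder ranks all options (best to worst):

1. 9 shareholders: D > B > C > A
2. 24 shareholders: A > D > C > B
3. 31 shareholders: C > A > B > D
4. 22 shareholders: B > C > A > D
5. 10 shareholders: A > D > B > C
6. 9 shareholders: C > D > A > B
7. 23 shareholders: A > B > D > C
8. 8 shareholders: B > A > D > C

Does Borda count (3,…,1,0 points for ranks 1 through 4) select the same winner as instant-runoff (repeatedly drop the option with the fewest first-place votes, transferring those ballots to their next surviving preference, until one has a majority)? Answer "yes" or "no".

no

Borda — scores: B 195, A 280, C 197, D 144. Winner: A.
Instant-runoff — R1 B 30, A 57, C 40, D 9 (D out); R2 B 39, A 57, C 40 (B out); R3 A 65, C 71 (C winner). Winner: C.
The two methods disagree.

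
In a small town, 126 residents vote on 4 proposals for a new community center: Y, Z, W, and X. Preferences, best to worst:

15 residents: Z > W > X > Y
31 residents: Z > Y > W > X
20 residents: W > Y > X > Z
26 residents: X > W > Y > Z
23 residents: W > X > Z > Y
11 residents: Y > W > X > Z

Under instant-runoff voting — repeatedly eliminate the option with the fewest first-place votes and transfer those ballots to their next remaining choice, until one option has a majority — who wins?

Round 1: Y 11, Z 46, W 43, X 26. Eliminate Y.
Round 2: Z 46, W 54, X 26. Eliminate X.
Round 3: Z 46, W 80. W has a majority.

W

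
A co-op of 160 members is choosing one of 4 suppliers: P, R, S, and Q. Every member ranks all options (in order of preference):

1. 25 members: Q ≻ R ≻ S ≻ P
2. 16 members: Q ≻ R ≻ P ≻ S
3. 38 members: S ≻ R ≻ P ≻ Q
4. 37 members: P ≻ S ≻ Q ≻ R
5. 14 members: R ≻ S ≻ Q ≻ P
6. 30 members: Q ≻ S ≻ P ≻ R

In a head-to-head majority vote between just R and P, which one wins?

Voters preferring R to P: 93; preferring P to R: 67.
R wins the head-to-head.

R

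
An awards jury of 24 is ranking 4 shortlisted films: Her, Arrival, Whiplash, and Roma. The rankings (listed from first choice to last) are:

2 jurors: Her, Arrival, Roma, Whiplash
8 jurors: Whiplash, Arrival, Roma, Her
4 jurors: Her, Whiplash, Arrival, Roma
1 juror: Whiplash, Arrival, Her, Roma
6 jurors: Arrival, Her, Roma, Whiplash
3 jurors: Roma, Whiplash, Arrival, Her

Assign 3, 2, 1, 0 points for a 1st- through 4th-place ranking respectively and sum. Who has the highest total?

Her: 2·3 + 8·0 + 4·3 + 1·1 + 6·2 + 3·0 = 31
Arrival: 2·2 + 8·2 + 4·1 + 1·2 + 6·3 + 3·1 = 47
Whiplash: 2·0 + 8·3 + 4·2 + 1·3 + 6·0 + 3·2 = 41
Roma: 2·1 + 8·1 + 4·0 + 1·0 + 6·1 + 3·3 = 25
Arrival has the highest Borda score (47).

Arrival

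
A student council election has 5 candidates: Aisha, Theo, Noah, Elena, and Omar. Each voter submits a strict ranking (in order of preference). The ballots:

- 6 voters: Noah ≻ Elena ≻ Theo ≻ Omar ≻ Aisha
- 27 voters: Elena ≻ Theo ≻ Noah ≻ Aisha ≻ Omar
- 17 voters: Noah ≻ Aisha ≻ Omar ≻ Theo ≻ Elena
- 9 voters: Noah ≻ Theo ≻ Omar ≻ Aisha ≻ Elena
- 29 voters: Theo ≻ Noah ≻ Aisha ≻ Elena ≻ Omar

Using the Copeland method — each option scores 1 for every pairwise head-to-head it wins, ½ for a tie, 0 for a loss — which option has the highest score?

Theo

Aisha: beats Elena and Omar; loses to Theo and Noah → score 2.
Theo: beats Aisha, Noah, Elena, and Omar → score 4.
Noah: beats Aisha, Elena, and Omar; loses to Theo → score 3.
Elena: beats Omar; loses to Aisha, Theo, and Noah → score 1.
Omar: loses to Aisha, Theo, Noah, and Elena → score 0.
Theo has the best pairwise record.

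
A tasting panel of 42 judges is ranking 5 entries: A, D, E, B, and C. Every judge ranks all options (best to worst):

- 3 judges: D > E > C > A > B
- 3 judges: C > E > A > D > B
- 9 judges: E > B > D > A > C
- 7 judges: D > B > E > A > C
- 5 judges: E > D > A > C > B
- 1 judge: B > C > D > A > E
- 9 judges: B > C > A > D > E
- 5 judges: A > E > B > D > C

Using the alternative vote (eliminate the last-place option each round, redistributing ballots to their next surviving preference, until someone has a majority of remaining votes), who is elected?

E

Round 1: A 5, D 10, E 14, B 10, C 3. Eliminate C.
Round 2: A 5, D 10, E 17, B 10. Eliminate A.
Round 3: D 10, E 22, B 10. E has a majority.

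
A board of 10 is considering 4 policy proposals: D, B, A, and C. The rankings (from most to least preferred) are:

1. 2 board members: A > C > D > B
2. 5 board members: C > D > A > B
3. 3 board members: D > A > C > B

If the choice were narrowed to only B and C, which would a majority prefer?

C

Voters preferring B to C: 0; preferring C to B: 10.
C wins the head-to-head.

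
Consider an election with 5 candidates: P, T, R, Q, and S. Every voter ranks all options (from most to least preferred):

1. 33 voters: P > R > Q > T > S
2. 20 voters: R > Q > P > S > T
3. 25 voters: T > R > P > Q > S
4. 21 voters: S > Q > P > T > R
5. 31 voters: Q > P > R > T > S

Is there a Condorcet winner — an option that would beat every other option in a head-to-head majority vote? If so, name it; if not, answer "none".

none

Checking pairwise contests:
Q beats P 72–58.
P beats T 105–25.
P beats R 85–45.
R beats Q 78–52.
P beats S 109–21.
Every option loses at least one head-to-head, so there is no Condorcet winner.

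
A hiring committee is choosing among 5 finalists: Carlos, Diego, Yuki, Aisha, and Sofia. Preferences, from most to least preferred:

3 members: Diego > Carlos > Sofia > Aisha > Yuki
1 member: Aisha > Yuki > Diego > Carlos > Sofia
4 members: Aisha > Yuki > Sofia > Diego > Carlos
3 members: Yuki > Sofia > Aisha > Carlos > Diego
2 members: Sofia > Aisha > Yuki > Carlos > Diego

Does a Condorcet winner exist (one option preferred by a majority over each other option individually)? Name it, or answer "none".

none

Checking pairwise contests:
Diego beats Carlos 8–5.
Yuki beats Diego 10–3.
Aisha beats Yuki 10–3.
Sofia beats Aisha 8–5.
Yuki beats Sofia 8–5.
Every option loses at least one head-to-head, so there is no Condorcet winner.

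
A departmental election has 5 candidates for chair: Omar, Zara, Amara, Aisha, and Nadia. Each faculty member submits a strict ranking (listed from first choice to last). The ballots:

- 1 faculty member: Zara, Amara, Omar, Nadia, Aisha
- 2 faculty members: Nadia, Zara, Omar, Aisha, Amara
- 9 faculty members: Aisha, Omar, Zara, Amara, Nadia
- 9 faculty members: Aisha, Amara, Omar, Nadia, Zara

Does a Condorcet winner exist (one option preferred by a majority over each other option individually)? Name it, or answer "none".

Aisha vs Omar: 18–3 for Aisha.
Aisha vs Zara: 18–3 for Aisha.
Aisha vs Amara: 20–1 for Aisha.
Aisha vs Nadia: 18–3 for Aisha.
Aisha beats every other option head-to-head.

Aisha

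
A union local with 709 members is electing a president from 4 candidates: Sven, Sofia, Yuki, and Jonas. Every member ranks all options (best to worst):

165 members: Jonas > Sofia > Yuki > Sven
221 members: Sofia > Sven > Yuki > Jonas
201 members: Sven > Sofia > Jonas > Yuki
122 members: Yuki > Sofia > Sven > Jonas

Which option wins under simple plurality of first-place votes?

First-place votes: Sven 201, Sofia 221, Yuki 122, Jonas 165.
Sofia has the most first-place votes.

Sofia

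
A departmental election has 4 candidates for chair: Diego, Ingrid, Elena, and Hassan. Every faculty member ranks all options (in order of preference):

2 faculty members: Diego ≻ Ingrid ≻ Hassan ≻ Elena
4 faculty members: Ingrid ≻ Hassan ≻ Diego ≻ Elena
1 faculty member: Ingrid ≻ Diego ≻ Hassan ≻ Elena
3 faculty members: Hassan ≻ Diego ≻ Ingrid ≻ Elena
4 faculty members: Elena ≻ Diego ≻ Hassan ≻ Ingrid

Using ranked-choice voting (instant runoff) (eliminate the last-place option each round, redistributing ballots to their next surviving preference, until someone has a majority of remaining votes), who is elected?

Ingrid

Round 1: Diego 2, Ingrid 5, Elena 4, Hassan 3. Eliminate Diego.
Round 2: Ingrid 7, Elena 4, Hassan 3. Eliminate Hassan.
Round 3: Ingrid 10, Elena 4. Ingrid has a majority.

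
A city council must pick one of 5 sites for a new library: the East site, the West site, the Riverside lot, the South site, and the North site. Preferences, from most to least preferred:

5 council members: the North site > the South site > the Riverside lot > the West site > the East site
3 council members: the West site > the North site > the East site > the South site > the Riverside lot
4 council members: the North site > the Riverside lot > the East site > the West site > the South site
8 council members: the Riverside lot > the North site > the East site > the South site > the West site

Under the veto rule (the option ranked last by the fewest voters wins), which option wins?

Last-place votes: the East site 5, the West site 8, the Riverside lot 3, the South site 4, the North site 0.
the North site is ranked last by the fewest voters, so the North site wins.

the North site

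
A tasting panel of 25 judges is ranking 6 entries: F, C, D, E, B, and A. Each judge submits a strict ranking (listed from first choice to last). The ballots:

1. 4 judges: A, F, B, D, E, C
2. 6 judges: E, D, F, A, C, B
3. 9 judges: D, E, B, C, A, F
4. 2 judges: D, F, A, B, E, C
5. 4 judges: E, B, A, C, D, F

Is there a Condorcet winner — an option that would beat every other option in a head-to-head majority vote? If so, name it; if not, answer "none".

D vs F: 21–4 for D.
D vs C: 21–4 for D.
D vs E: 15–10 for D.
D vs B: 17–8 for D.
D vs A: 17–8 for D.
D beats every other option head-to-head.

D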